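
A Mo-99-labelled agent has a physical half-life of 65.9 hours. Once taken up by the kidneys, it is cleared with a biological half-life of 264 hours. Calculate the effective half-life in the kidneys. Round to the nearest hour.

53 hours

1/t_eff = 1/t_phys + 1/t_biol = 1/65.9 + 1/264 = 0.018962 per hour.
t_eff = 65.9 × 264 / (65.9 + 264) ≈ 52.736 hours.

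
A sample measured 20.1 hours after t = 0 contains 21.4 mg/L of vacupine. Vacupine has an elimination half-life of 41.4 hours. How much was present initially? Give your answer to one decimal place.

Number of half-lives elapsed: n = 20.1/41.4 ≈ 0.48551.
A₀ = A × 2^n = 21.4 × 2^0.48551 = 21.4 × 1.4001 ≈ 29.962 mg/L.

30.0 mg/L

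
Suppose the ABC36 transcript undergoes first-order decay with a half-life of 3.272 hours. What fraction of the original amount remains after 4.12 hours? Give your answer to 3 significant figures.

0.418

n = 4.12/3.272 ≈ 1.2592 half-lives.
Fraction remaining = (1/2)^1.2592 ≈ 0.41778.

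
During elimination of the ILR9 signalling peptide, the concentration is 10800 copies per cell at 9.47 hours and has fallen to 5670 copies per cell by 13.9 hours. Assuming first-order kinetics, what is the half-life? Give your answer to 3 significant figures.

4.77 hours

Over Δt = 13.9 − 9.47 = 4.43 hours, the level fell by a factor of 10800/5670 ≈ 1.9048.
n = log₂(1.9048) ≈ 0.92961 half-lives, so t½ = 4.43/0.92961 ≈ 4.7654 hours.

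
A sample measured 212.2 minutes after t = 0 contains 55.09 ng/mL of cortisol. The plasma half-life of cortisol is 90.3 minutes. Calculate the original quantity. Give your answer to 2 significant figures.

280 ng/mL

Number of half-lives elapsed: n = 212.2/90.3 ≈ 2.3499.
A₀ = A × 2^n = 55.09 × 2^2.3499 = 55.09 × 5.098 ≈ 280.85 ng/mL.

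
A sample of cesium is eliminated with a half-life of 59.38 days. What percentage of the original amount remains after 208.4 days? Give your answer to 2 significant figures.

n = 208.4/59.38 ≈ 3.5096 half-lives.
Fraction remaining = (1/2)^3.5096 ≈ 0.087802, i.e. 8.7802%.

8.8%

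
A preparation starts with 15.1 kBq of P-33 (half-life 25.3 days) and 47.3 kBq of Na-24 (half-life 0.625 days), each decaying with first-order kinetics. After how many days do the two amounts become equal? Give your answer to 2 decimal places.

Set 15.1·(1/2)^(t/25.3) = 47.3·(1/2)^(t/0.625).
Taking log₂: log₂(15.1/47.3) = t·(1/25.3 − 1/0.625).
log₂(0.31924) = -1.6473; 1/25.3 − 1/0.625 = -1.5605.
t = -1.6473 / -1.5605 ≈ 1.0556 days.

1.06 days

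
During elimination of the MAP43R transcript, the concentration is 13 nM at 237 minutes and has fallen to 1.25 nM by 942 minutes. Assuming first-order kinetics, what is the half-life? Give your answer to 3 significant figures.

209 minutes

Over Δt = 942 − 237 = 705 minutes, the level fell by a factor of 13/1.25 ≈ 10.4.
n = log₂(10.4) ≈ 3.3785 half-lives, so t½ = 705/3.3785 ≈ 208.67 minutes.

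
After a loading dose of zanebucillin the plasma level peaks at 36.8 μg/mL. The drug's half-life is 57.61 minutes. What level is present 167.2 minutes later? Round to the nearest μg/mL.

Number of half-lives: n = 167.2/57.61 ≈ 2.9023.
Remaining = 36.8 × (1/2)^2.9023 = 36.8 × 0.13376 ≈ 4.9224 μg/mL.

5 μg/mL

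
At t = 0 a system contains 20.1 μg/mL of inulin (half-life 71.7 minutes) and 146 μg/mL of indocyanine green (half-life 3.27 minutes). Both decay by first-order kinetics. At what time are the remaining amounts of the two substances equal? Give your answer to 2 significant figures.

Set 20.1·(1/2)^(t/71.7) = 146·(1/2)^(t/3.27).
Taking log₂: log₂(20.1/146) = t·(1/71.7 − 1/3.27).
log₂(0.13767) = -2.8607; 1/71.7 − 1/3.27 = -0.29186.
t = -2.8607 / -0.29186 ≈ 9.8015 minutes.

9.8 minutes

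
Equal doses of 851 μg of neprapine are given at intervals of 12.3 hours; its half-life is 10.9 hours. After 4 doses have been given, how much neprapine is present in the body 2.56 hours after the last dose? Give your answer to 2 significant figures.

The 4 doses were given 39.46, 27.16, 14.86, 2.56 hours ago.
Total = 851·(1/2)^(39.46/10.9) + 851·(1/2)^(27.16/10.9) + 851·(1/2)^(14.86/10.9) + 851·(1/2)^(2.56/10.9)
      = 69.206 + 151.3 + 330.78 + 723.15 ≈ 1274.4 μg.

1300 μg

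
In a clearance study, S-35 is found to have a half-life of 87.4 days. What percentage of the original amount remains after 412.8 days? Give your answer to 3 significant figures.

n = 412.8/87.4 ≈ 4.7231 half-lives.
Fraction remaining = (1/2)^4.7231 ≈ 0.037862, i.e. 3.7862%.

3.79%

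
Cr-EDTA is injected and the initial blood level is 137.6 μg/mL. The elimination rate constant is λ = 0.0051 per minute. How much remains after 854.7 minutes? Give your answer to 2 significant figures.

1.8 μg/mL

t½ = ln 2 / λ = 0.69315 / 0.0051 ≈ 135.91 minutes.
Number of half-lives: n = 854.7/135.91 ≈ 6.2887.
Remaining = 137.6 × (1/2)^6.2887 = 137.6 × 0.012792 ≈ 1.7601 μg/mL.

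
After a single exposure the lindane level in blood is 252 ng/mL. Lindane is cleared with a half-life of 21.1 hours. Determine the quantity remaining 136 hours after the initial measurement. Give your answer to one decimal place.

2.9 ng/mL

Number of half-lives: n = 136/21.1 ≈ 6.4455.
Remaining = 252 × (1/2)^6.4455 = 252 × 0.011474 ≈ 2.8914 ng/mL.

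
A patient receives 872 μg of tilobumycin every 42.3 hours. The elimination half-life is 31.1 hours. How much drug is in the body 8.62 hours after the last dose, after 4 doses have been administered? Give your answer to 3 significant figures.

1150 μg

The 4 doses were given 135.52, 93.22, 50.92, 8.62 hours ago.
Total = 872·(1/2)^(135.52/31.1) + 872·(1/2)^(93.22/31.1) + 872·(1/2)^(50.92/31.1) + 872·(1/2)^(8.62/31.1)
      = 42.536 + 109.19 + 280.31 + 719.58 ≈ 1151.6 μg.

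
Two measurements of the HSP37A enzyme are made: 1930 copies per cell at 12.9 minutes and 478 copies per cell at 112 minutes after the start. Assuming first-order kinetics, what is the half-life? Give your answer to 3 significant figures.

Over Δt = 112 − 12.9 = 99.1 minutes, the level fell by a factor of 1930/478 ≈ 4.0377.
n = log₂(4.0377) ≈ 2.0135 half-lives, so t½ = 99.1/2.0135 ≈ 49.217 minutes.

49.2 minutes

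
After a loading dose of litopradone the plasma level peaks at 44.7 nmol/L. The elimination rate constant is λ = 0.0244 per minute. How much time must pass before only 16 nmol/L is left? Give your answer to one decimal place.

42.1 minutes

t½ = ln 2 / λ = 0.69315 / 0.0244 ≈ 28.408 minutes.
Fraction remaining = 16/44.7 ≈ 0.35794.
n = log₂(44.7/16) = ln(2.7938)/ln 2 ≈ 1.4822 half-lives.
t = n × t½ = 1.4822 × 28.408 ≈ 42.106 minutes.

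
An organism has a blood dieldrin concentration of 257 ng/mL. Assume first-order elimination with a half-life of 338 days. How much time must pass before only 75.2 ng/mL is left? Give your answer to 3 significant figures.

Fraction remaining = 75.2/257 ≈ 0.29261.
n = log₂(257/75.2) = ln(3.4176)/ln 2 ≈ 1.773 half-lives.
t = n × t½ = 1.773 × 338 ≈ 599.26 days.

599 days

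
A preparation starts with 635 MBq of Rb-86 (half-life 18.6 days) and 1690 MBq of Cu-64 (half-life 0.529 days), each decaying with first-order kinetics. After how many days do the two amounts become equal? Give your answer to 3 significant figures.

0.769 days

Set 635·(1/2)^(t/18.6) = 1690·(1/2)^(t/0.529).
Taking log₂: log₂(635/1690) = t·(1/18.6 − 1/0.529).
log₂(0.37574) = -1.4122; 1/18.6 − 1/0.529 = -1.8366.
t = -1.4122 / -1.8366 ≈ 0.76892 days.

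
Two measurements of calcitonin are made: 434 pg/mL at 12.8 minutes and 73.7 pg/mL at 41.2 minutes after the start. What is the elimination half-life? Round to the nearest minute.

Over Δt = 41.2 − 12.8 = 28.4 minutes, the level fell by a factor of 434/73.7 ≈ 5.8887.
n = log₂(5.8887) ≈ 2.558 half-lives, so t½ = 28.4/2.558 ≈ 11.103 minutes.

11 minutes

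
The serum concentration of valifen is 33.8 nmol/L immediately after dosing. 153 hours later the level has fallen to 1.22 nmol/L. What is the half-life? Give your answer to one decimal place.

A/A₀ = 1.22/33.8 ≈ 0.036095.
n = log₂(27.705) ≈ 4.7921 half-lives elapsed in 153 hours.
t½ = 153/4.7921 ≈ 31.928 hours.

31.9 hours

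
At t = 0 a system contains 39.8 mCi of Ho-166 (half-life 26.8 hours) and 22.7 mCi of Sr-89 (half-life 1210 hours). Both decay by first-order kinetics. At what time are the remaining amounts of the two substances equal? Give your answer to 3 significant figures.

Set 39.8·(1/2)^(t/26.8) = 22.7·(1/2)^(t/1210).
Taking log₂: log₂(39.8/22.7) = t·(1/26.8 − 1/1210).
log₂(1.7533) = 0.81008; 1/26.8 − 1/1210 = 0.036487.
t = 0.81008 / 0.036487 ≈ 22.202 hours.

22.2 hours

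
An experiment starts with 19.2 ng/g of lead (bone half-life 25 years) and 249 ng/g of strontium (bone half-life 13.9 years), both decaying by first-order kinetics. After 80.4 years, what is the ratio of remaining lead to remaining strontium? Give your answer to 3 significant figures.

lead: 19.2 × (1/2)^(80.4/25) = 19.2 × (1/2)^3.216 ≈ 2.0663 ng/g.
strontium: 249 × (1/2)^(80.4/13.9) = 249 × (1/2)^5.7842 ≈ 4.5185 ng/g.
Ratio ≈ 2.0663 / 4.5185 ≈ 0.4573.

0.457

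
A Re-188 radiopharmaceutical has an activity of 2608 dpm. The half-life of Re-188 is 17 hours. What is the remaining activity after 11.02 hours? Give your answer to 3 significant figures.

1660 dpm

Number of half-lives: n = 11.02/17 ≈ 0.64824.
Remaining = 2608 × (1/2)^0.64824 = 2608 × 0.63806 ≈ 1664.1 dpm.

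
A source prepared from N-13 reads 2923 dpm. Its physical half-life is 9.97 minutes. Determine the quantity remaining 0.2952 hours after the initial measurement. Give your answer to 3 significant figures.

Convert the elapsed time: 0.2952 hours = 17.712 minutes.
Number of half-lives: n = 17.712/9.97 ≈ 1.7765.
Remaining = 2923 × (1/2)^1.7765 = 2923 × 0.29188 ≈ 853.18 dpm.

853 dpm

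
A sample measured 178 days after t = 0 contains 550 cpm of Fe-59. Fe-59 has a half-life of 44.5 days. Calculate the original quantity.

8800 cpm

Number of half-lives elapsed: n = 178/44.5 ≈ 4.
A₀ = A × 2^n = 550 × 2^4 = 550 × 16 ≈ 8800 cpm.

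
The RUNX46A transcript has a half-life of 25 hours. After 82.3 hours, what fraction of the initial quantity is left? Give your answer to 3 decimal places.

n = 82.3/25 ≈ 3.292 half-lives.
Fraction remaining = (1/2)^3.292 ≈ 0.1021.

0.102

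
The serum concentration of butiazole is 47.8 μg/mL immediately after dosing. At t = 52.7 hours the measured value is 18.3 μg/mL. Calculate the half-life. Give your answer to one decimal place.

38.0 hours

A/A₀ = 18.3/47.8 ≈ 0.38285.
n = log₂(2.612) ≈ 1.3852 half-lives elapsed in 52.7 hours.
t½ = 52.7/1.3852 ≈ 38.046 hours.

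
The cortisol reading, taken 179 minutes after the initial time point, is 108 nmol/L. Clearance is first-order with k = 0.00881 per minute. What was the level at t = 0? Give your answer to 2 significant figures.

520 nmol/L

t½ = ln 2 / k = 0.69315 / 0.00881 ≈ 78.677 minutes.
Number of half-lives elapsed: n = 179/78.677 ≈ 2.2751.
A₀ = A × 2^n = 108 × 2^2.2751 = 108 × 4.8404 ≈ 522.76 nmol/L.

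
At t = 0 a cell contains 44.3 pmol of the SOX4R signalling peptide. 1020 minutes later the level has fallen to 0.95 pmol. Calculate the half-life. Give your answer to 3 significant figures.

A/A₀ = 0.95/44.3 ≈ 0.021445.
n = log₂(46.632) ≈ 5.5432 half-lives elapsed in 1020 minutes.
t½ = 1020/5.5432 ≈ 184.01 minutes.

184 minutes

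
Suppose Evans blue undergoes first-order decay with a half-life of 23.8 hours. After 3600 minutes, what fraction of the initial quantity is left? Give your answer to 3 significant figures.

0.174

3600 minutes = 60 hours.
n = 60/23.8 ≈ 2.521 half-lives.
Fraction remaining = (1/2)^2.521 ≈ 0.17422.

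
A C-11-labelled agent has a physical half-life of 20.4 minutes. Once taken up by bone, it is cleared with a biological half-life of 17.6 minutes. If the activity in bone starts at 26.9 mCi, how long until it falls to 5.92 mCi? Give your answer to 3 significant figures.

1/t_eff = 1/t_phys + 1/t_biol = 1/20.4 + 1/17.6 = 0.10584 per minute.
t_eff = 20.4 × 17.6 / (20.4 + 17.6) ≈ 9.4484 minutes.
n = log₂(26.9/5.92) ≈ 2.1839; t = 2.1839 × 9.4484 ≈ 20.635 minutes.

20.6 minutes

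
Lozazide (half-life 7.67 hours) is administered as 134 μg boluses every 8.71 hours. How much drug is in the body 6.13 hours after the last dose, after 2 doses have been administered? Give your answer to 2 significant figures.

110 μg

The 2 doses were given 14.84, 6.13 hours ago.
Total = 134·(1/2)^(14.84/7.67) + 134·(1/2)^(6.13/7.67)
      = 35.048 + 77.005 ≈ 112.05 μg.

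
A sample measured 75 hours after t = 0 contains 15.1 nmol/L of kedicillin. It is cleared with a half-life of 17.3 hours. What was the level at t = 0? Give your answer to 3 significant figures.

Number of half-lives elapsed: n = 75/17.3 ≈ 4.3353.
A₀ = A × 2^n = 15.1 × 2^4.3353 = 15.1 × 20.186 ≈ 304.8 nmol/L.

305 nmol/L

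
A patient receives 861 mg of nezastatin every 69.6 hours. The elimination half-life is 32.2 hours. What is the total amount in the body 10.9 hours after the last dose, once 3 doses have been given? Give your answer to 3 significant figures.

The 3 doses were given 150.1, 80.5, 10.9 hours ago.
Total = 861·(1/2)^(150.1/32.2) + 861·(1/2)^(80.5/32.2) + 861·(1/2)^(10.9/32.2)
      = 34.022 + 152.2 + 680.93 ≈ 867.16 mg.

867 mg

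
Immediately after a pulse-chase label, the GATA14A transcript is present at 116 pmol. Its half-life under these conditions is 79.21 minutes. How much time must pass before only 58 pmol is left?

58/116 = 1/2, so 1 half-life has elapsed.
t = 1 × 79.21 = 79.21 minutes.

79.21 minutes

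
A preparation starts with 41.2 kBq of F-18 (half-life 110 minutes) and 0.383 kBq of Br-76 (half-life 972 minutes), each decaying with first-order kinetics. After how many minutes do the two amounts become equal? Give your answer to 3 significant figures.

Set 41.2·(1/2)^(t/110) = 0.383·(1/2)^(t/972).
Taking log₂: log₂(41.2/0.383) = t·(1/110 − 1/972).
log₂(107.57) = 6.7492; 1/110 − 1/972 = 0.0080621.
t = 6.7492 / 0.0080621 ≈ 837.15 minutes.

837 minutes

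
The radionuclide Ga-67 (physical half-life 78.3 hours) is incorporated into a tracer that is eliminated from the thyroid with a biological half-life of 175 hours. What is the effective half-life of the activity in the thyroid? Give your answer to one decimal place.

1/t_eff = 1/t_phys + 1/t_biol = 1/78.3 + 1/175 = 0.018486 per hour.
t_eff = 78.3 × 175 / (78.3 + 175) ≈ 54.096 hours.

54.1 hours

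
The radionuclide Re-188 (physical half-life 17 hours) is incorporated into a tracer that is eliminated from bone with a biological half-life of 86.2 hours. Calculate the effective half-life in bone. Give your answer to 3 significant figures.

14.2 hours

1/t_eff = 1/t_phys + 1/t_biol = 1/17 + 1/86.2 = 0.070424 per hour.
t_eff = 17 × 86.2 / (17 + 86.2) ≈ 14.2 hours.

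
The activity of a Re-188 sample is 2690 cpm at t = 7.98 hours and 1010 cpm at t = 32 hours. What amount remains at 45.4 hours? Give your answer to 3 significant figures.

585 cpm

Over Δt = 32 − 7.98 = 24.02 hours, the level fell by a factor of 2690/1010 ≈ 2.6634.
n = log₂(2.6634) ≈ 1.4133 half-lives, so t½ = 24.02/1.4133 ≈ 16.996 hours.
From t = 32 to t = 45.4: 1010 × (1/2)^((45.4−32)/16.996) ≈ 584.77 cpm.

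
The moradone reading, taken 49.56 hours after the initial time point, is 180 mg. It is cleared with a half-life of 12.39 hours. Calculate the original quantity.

2880 mg

Number of half-lives elapsed: n = 49.56/12.39 ≈ 4.
A₀ = A × 2^n = 180 × 2^4 = 180 × 16 ≈ 2880 mg.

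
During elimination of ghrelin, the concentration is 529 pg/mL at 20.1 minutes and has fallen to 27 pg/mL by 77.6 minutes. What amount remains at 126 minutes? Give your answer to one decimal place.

2.2 pg/mL

Over Δt = 77.6 − 20.1 = 57.5 minutes, the level fell by a factor of 529/27 ≈ 19.593.
n = log₂(19.593) ≈ 4.2922 half-lives, so t½ = 57.5/4.2922 ≈ 13.396 minutes.
From t = 77.6 to t = 126: 27 × (1/2)^((126−77.6)/13.396) ≈ 2.2068 pg/mL.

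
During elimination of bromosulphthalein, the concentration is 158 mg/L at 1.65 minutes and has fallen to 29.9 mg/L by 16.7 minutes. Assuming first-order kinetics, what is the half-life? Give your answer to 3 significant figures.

6.27 minutes

Over Δt = 16.7 − 1.65 = 15.05 minutes, the level fell by a factor of 158/29.9 ≈ 5.2843.
n = log₂(5.2843) ≈ 2.4017 half-lives, so t½ = 15.05/2.4017 ≈ 6.2664 minutes.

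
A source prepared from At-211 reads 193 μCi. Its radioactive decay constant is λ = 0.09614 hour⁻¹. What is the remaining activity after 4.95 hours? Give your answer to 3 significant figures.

120 μCi

t½ = ln 2 / λ = 0.69315 / 0.09614 ≈ 7.2098 hours.
Number of half-lives: n = 4.95/7.2098 ≈ 0.68657.
Remaining = 193 × (1/2)^0.68657 = 193 × 0.62133 ≈ 119.92 μCi.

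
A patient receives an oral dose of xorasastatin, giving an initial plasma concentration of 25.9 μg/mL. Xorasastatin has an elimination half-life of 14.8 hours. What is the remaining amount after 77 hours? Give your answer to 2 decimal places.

0.70 μg/mL

Number of half-lives: n = 77/14.8 ≈ 5.2027.
Remaining = 25.9 × (1/2)^5.2027 = 25.9 × 0.027154 ≈ 0.70328 μg/mL.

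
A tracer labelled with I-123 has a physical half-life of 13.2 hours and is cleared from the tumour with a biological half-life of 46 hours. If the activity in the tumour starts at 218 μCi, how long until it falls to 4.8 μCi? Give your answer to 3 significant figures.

1/t_eff = 1/t_phys + 1/t_biol = 1/13.2 + 1/46 = 0.097497 per hour.
t_eff = 13.2 × 46 / (13.2 + 46) ≈ 10.257 hours.
n = log₂(218/4.8) ≈ 5.5051; t = 5.5051 × 10.257 ≈ 56.465 hours.

56.5 hours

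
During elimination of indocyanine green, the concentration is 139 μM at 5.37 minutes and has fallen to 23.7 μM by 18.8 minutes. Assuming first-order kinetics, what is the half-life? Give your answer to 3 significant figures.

5.26 minutes

Over Δt = 18.8 − 5.37 = 13.43 minutes, the level fell by a factor of 139/23.7 ≈ 5.865.
n = log₂(5.865) ≈ 2.5521 half-lives, so t½ = 13.43/2.5521 ≈ 5.2623 minutes.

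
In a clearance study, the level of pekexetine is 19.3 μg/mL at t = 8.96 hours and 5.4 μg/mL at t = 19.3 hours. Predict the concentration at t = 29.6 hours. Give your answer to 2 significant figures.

Over Δt = 19.3 − 8.96 = 10.34 hours, the level fell by a factor of 19.3/5.4 ≈ 3.5741.
n = log₂(3.5741) ≈ 1.8376 half-lives, so t½ = 10.34/1.8376 ≈ 5.627 hours.
From t = 19.3 to t = 29.6: 5.4 × (1/2)^((29.6−19.3)/5.627) ≈ 1.5183 μg/mL.

1.5 μg/mL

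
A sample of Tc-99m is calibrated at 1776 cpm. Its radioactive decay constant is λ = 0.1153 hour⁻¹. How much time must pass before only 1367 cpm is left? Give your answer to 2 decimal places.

t½ = ln 2 / λ = 0.69315 / 0.1153 ≈ 6.0117 hours.
Fraction remaining = 1367/1776 ≈ 0.76971.
n = log₂(1776/1367) = ln(1.2992)/ln 2 ≈ 0.37762 half-lives.
t = n × t½ = 0.37762 × 6.0117 ≈ 2.2701 hours.

2.27 hours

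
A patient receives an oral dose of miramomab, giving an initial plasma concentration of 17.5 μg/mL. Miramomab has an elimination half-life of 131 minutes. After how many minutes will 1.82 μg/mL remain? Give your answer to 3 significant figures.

428 minutes

Fraction remaining = 1.82/17.5 ≈ 0.104.
n = log₂(17.5/1.82) = ln(9.6154)/ln 2 ≈ 3.2653 half-lives.
t = n × t½ = 3.2653 × 131 ≈ 427.76 minutes.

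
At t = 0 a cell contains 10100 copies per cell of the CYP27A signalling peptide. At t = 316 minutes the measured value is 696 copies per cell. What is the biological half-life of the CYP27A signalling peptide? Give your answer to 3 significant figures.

81.9 minutes

A/A₀ = 696/10100 ≈ 0.068911.
n = log₂(14.511) ≈ 3.8591 half-lives elapsed in 316 minutes.
t½ = 316/3.8591 ≈ 81.884 minutes.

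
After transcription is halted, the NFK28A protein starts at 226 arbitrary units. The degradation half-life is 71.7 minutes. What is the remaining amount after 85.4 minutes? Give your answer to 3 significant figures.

99.0 arbitrary units

Number of half-lives: n = 85.4/71.7 ≈ 1.1911.
Remaining = 226 × (1/2)^1.1911 = 226 × 0.43798 ≈ 98.983 arbitrary units.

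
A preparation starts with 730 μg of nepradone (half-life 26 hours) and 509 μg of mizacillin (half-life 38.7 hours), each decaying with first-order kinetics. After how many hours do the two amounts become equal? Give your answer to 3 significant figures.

41.2 hours

Set 730·(1/2)^(t/26) = 509·(1/2)^(t/38.7).
Taking log₂: log₂(730/509) = t·(1/26 − 1/38.7).
log₂(1.4342) = 0.52023; 1/26 − 1/38.7 = 0.012622.
t = 0.52023 / 0.012622 ≈ 41.217 hours.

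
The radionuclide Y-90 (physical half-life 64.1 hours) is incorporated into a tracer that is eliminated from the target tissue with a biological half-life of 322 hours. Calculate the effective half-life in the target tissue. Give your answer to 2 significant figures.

53 hours

1/t_eff = 1/t_phys + 1/t_biol = 1/64.1 + 1/322 = 0.018706 per hour.
t_eff = 64.1 × 322 / (64.1 + 322) ≈ 53.458 hours.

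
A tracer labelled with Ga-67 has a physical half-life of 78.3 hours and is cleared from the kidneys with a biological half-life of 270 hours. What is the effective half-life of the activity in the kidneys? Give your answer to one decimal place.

60.7 hours

1/t_eff = 1/t_phys + 1/t_biol = 1/78.3 + 1/270 = 0.016475 per hour.
t_eff = 78.3 × 270 / (78.3 + 270) ≈ 60.698 hours.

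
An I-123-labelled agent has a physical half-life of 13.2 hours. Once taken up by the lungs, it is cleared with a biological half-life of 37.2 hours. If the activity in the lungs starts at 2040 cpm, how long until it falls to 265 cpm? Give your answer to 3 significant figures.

28.7 hours

1/t_eff = 1/t_phys + 1/t_biol = 1/13.2 + 1/37.2 = 0.10264 per hour.
t_eff = 13.2 × 37.2 / (13.2 + 37.2) ≈ 9.7429 hours.
n = log₂(2040/265) ≈ 2.9445; t = 2.9445 × 9.7429 ≈ 28.688 hours.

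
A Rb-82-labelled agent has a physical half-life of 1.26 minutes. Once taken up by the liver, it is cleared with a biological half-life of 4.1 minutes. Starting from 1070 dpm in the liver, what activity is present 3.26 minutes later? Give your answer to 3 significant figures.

1/t_eff = 1/t_phys + 1/t_biol = 1/1.26 + 1/4.1 = 1.0376 per minute.
t_eff = 1.26 × 4.1 / (1.26 + 4.1) ≈ 0.96381 minutes.
Remaining = 1070 × (1/2)^(3.26/0.96381) = 1070 × (1/2)^3.3824 ≈ 102.61 dpm.

103 dpm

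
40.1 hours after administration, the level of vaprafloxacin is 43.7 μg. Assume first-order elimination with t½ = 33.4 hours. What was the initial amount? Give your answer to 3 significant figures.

Number of half-lives elapsed: n = 40.1/33.4 ≈ 1.2006.
A₀ = A × 2^n = 43.7 × 2^1.2006 = 43.7 × 2.2984 ≈ 100.44 μg.

100 μg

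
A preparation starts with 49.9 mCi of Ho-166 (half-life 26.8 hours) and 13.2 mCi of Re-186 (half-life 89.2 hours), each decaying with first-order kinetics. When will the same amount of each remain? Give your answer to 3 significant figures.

73.5 hours

Set 49.9·(1/2)^(t/26.8) = 13.2·(1/2)^(t/89.2).
Taking log₂: log₂(49.9/13.2) = t·(1/26.8 − 1/89.2).
log₂(3.7803) = 1.9185; 1/26.8 − 1/89.2 = 0.026103.
t = 1.9185 / 0.026103 ≈ 73.498 hours.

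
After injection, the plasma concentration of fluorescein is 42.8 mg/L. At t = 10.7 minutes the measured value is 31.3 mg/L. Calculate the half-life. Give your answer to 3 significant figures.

A/A₀ = 31.3/42.8 ≈ 0.73131.
n = log₂(1.3674) ≈ 0.45145 half-lives elapsed in 10.7 minutes.
t½ = 10.7/0.45145 ≈ 23.702 minutes.

23.7 minutes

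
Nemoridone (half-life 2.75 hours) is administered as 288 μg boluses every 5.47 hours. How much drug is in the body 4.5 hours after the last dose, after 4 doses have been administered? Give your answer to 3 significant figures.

123 μg

The 4 doses were given 20.91, 15.44, 9.97, 4.5 hours ago.
Total = 288·(1/2)^(20.91/2.75) + 288·(1/2)^(15.44/2.75) + 288·(1/2)^(9.97/2.75) + 288·(1/2)^(4.5/2.75)
      = 1.4807 + 5.8782 + 23.336 + 92.64 ≈ 123.33 μg.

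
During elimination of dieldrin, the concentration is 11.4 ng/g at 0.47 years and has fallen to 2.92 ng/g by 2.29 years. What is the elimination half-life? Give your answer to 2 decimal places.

0.93 years

Over Δt = 2.29 − 0.47 = 1.82 years, the level fell by a factor of 11.4/2.92 ≈ 3.9041.
n = log₂(3.9041) ≈ 1.965 half-lives, so t½ = 1.82/1.965 ≈ 0.92621 years.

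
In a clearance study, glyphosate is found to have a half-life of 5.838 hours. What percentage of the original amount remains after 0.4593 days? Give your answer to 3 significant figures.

0.4593 days = 11.0232 hours.
n = 11.0232/5.838 ≈ 1.8882 half-lives.
Fraction remaining = (1/2)^1.8882 ≈ 0.27015, i.e. 27.015%.

27.0%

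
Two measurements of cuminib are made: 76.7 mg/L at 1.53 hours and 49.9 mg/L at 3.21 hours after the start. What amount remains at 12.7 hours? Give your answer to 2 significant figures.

Over Δt = 3.21 − 1.53 = 1.68 hours, the level fell by a factor of 76.7/49.9 ≈ 1.5371.
n = log₂(1.5371) ≈ 0.62019 half-lives, so t½ = 1.68/0.62019 ≈ 2.7089 hours.
From t = 3.21 to t = 12.7: 49.9 × (1/2)^((12.7−3.21)/2.7089) ≈ 4.4004 mg/L.

4.4 mg/L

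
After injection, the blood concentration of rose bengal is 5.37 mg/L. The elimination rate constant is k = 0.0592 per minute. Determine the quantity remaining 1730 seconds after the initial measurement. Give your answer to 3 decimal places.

0.974 mg/L

t½ = ln 2 / k = 0.69315 / 0.0592 ≈ 11.709 minutes.
Convert the elapsed time: 1730 seconds = 28.8333 minutes.
Number of half-lives: n = 28.8333/11.709 ≈ 2.4626.
Remaining = 5.37 × (1/2)^2.4626 = 5.37 × 0.18142 ≈ 0.97423 mg/L.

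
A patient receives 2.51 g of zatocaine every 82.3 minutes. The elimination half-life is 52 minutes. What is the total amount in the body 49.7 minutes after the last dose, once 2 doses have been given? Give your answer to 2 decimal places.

The 2 doses were given 132, 49.7 minutes ago.
Total = 2.51·(1/2)^(132/52) + 2.51·(1/2)^(49.7/52)
      = 0.43204 + 1.2941 ≈ 1.7261 g.

1.73 g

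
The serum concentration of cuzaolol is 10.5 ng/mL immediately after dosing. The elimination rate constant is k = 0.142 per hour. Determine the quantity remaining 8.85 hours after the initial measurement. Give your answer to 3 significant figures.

2.99 ng/mL

t½ = ln 2 / k = 0.69315 / 0.142 ≈ 4.8813 hours.
Number of half-lives: n = 8.85/4.8813 ≈ 1.813.
Remaining = 10.5 × (1/2)^1.813 = 10.5 × 0.28459 ≈ 2.9882 ng/mL.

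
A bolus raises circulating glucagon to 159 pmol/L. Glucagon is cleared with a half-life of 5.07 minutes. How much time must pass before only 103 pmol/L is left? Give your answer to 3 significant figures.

Fraction remaining = 103/159 ≈ 0.6478.
n = log₂(159/103) = ln(1.5437)/ln 2 ≈ 0.62638 half-lives.
t = n × t½ = 0.62638 × 5.07 ≈ 3.1758 minutes.

3.18 minutes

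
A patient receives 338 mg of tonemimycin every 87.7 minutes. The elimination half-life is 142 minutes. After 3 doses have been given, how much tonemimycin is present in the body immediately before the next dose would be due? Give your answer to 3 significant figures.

457 mg

The 3 doses were given 263.1, 175.4, 87.7 minutes ago.
Total = 338·(1/2)^(263.1/142) + 338·(1/2)^(175.4/142) + 338·(1/2)^(87.7/142)
      = 93.576 + 143.58 + 220.29 ≈ 457.44 mg.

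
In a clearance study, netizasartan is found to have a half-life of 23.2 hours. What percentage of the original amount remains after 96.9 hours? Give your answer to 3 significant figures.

5.53%

n = 96.9/23.2 ≈ 4.1767 half-lives.
Fraction remaining = (1/2)^4.1767 ≈ 0.055294, i.e. 5.5294%.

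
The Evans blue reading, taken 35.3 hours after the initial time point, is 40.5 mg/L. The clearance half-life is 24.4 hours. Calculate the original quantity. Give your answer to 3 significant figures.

Number of half-lives elapsed: n = 35.3/24.4 ≈ 1.4467.
A₀ = A × 2^n = 40.5 × 2^1.4467 = 40.5 × 2.7259 ≈ 110.4 mg/L.

110 mg/L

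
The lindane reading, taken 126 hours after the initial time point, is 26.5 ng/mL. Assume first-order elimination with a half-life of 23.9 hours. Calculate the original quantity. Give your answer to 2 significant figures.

Number of half-lives elapsed: n = 126/23.9 ≈ 5.272.
A₀ = A × 2^n = 26.5 × 2^5.272 = 26.5 × 38.638 ≈ 1023.9 ng/mL.

1000 ng/mL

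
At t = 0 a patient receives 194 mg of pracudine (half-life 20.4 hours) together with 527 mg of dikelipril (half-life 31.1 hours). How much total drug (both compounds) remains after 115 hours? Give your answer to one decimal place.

44.5 mg

pracudine: 194 × (1/2)^(115/20.4) = 194 × (1/2)^5.6373 ≈ 3.8978 mg.
dikelipril: 527 × (1/2)^(115/31.1) = 527 × (1/2)^3.6977 ≈ 40.614 mg.
Total = 3.8978 + 40.614 ≈ 44.512 mg.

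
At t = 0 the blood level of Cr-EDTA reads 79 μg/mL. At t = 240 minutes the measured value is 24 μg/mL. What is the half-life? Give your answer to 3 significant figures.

140 minutes

A/A₀ = 24/79 ≈ 0.3038.
n = log₂(3.2917) ≈ 1.7188 half-lives elapsed in 240 minutes.
t½ = 240/1.7188 ≈ 139.63 minutes.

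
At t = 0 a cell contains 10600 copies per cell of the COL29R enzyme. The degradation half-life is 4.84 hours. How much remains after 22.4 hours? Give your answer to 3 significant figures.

429 copies per cell

Number of half-lives: n = 22.4/4.84 ≈ 4.6281.
Remaining = 10600 × (1/2)^4.6281 = 10600 × 0.040439 ≈ 428.66 copies per cell.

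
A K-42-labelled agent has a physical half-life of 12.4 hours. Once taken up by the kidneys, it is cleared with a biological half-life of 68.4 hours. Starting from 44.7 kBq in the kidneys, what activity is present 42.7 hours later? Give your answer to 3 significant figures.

2.67 kBq

1/t_eff = 1/t_phys + 1/t_biol = 1/12.4 + 1/68.4 = 0.095265 per hour.
t_eff = 12.4 × 68.4 / (12.4 + 68.4) ≈ 10.497 hours.
Remaining = 44.7 × (1/2)^(42.7/10.497) = 44.7 × (1/2)^4.0678 ≈ 2.6655 kBq.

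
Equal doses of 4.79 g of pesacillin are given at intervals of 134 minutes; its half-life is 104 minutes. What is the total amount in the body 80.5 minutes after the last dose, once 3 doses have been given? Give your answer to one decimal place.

The 3 doses were given 348.5, 214.5, 80.5 minutes ago.
Total = 4.79·(1/2)^(348.5/104) + 4.79·(1/2)^(214.5/104) + 4.79·(1/2)^(80.5/104)
      = 0.46946 + 1.1467 + 2.8011 ≈ 4.4173 g.

4.4 g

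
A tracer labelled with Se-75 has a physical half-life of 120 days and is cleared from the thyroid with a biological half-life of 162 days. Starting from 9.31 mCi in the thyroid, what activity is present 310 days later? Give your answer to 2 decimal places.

1/t_eff = 1/t_phys + 1/t_biol = 1/120 + 1/162 = 0.014506 per day.
t_eff = 120 × 162 / (120 + 162) ≈ 68.936 days.
Remaining = 9.31 × (1/2)^(310/68.936) = 9.31 × (1/2)^4.4969 ≈ 0.41233 mCi.

0.41 mCi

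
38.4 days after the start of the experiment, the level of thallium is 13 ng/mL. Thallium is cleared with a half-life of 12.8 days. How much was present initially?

104 ng/mL

Number of half-lives elapsed: n = 38.4/12.8 ≈ 3.
A₀ = A × 2^n = 13 × 2^3 = 13 × 8 ≈ 104 ng/mL.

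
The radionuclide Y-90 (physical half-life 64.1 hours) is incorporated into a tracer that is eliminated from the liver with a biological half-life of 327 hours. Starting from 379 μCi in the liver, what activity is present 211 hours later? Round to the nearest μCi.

25 μCi

1/t_eff = 1/t_phys + 1/t_biol = 1/64.1 + 1/327 = 0.018659 per hour.
t_eff = 64.1 × 327 / (64.1 + 327) ≈ 53.594 hours.
Remaining = 379 × (1/2)^(211/53.594) = 379 × (1/2)^3.937 ≈ 24.745 μCi.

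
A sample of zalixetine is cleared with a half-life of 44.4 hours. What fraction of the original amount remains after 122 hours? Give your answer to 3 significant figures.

n = 122/44.4 ≈ 2.7477 half-lives.
Fraction remaining = (1/2)^2.7477 ≈ 0.14888.

0.149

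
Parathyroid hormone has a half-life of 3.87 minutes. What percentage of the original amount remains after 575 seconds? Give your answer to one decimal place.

18.0%

575 seconds = 9.58333 minutes.
n = 9.58333/3.87 ≈ 2.4763 half-lives.
Fraction remaining = (1/2)^2.4763 ≈ 0.1797, i.e. 17.97%.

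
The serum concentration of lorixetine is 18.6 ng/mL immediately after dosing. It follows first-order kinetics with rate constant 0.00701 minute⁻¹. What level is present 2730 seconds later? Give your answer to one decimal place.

t½ = ln 2 / λ = 0.69315 / 0.00701 ≈ 98.88 minutes.
Convert the elapsed time: 2730 seconds = 45.5 minutes.
Number of half-lives: n = 45.5/98.88 ≈ 0.46015.
Remaining = 18.6 × (1/2)^0.46015 = 18.6 × 0.72691 ≈ 13.52 ng/mL.

13.5 ng/mL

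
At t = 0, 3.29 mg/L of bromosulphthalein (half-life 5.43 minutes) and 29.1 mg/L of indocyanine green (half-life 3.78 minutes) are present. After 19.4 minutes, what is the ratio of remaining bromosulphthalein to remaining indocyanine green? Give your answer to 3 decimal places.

0.333

bromosulphthalein: 3.29 × (1/2)^(19.4/5.43) = 3.29 × (1/2)^3.5727 ≈ 0.2765 mg/L.
indocyanine green: 29.1 × (1/2)^(19.4/3.78) = 29.1 × (1/2)^5.1323 ≈ 0.82971 mg/L.
Ratio ≈ 0.2765 / 0.82971 ≈ 0.33325.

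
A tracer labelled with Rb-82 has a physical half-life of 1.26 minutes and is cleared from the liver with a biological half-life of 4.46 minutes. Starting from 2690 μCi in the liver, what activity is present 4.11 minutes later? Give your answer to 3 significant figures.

148 μCi

1/t_eff = 1/t_phys + 1/t_biol = 1/1.26 + 1/4.46 = 1.0179 per minute.
t_eff = 1.26 × 4.46 / (1.26 + 4.46) ≈ 0.98245 minutes.
Remaining = 2690 × (1/2)^(4.11/0.98245) = 2690 × (1/2)^4.1834 ≈ 148.05 μCi.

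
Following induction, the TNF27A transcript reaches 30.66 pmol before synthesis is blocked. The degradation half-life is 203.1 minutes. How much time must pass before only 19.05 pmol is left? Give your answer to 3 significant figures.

139 minutes

Fraction remaining = 19.05/30.66 ≈ 0.62133.
n = log₂(30.66/19.05) = ln(1.6094)/ln 2 ≈ 0.68657 half-lives.
t = n × t½ = 0.68657 × 203.1 ≈ 139.44 minutes.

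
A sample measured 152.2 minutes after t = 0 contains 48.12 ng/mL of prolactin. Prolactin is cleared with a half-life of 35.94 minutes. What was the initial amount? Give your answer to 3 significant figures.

906 ng/mL

Number of half-lives elapsed: n = 152.2/35.94 ≈ 4.2348.
A₀ = A × 2^n = 48.12 × 2^4.2348 = 48.12 × 18.828 ≈ 906.02 ng/mL.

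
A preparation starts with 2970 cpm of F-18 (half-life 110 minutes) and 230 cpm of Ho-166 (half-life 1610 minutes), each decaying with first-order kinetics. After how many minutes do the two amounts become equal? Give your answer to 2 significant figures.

Set 2970·(1/2)^(t/110) = 230·(1/2)^(t/1610).
Taking log₂: log₂(2970/230) = t·(1/110 − 1/1610).
log₂(12.913) = 3.6908; 1/110 − 1/1610 = 0.0084698.
t = 3.6908 / 0.0084698 ≈ 435.76 minutes.

440 minutes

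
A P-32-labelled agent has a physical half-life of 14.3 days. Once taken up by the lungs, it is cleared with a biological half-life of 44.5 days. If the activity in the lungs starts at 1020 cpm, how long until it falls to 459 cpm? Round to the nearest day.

12 days

1/t_eff = 1/t_phys + 1/t_biol = 1/14.3 + 1/44.5 = 0.092402 per day.
t_eff = 14.3 × 44.5 / (14.3 + 44.5) ≈ 10.822 days.
n = log₂(1020/459) ≈ 1.152; t = 1.152 × 10.822 ≈ 12.467 days.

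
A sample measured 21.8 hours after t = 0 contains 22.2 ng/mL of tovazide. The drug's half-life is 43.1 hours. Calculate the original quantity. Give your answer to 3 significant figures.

Number of half-lives elapsed: n = 21.8/43.1 ≈ 0.5058.
A₀ = A × 2^n = 22.2 × 2^0.5058 = 22.2 × 1.4199 ≈ 31.522 ng/mL.

31.5 ng/mL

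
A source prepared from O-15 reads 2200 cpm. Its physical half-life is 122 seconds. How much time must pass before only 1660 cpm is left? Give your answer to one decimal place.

Fraction remaining = 1660/2200 ≈ 0.75455.
n = log₂(2200/1660) = ln(1.3253)/ln 2 ≈ 0.40632 half-lives.
t = n × t½ = 0.40632 × 122 ≈ 49.571 seconds.

49.6 seconds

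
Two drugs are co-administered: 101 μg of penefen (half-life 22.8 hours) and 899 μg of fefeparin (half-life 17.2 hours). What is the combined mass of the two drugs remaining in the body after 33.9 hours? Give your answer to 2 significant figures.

270 μg

penefen: 101 × (1/2)^(33.9/22.8) = 101 × (1/2)^1.4868 ≈ 36.036 μg.
fefeparin: 899 × (1/2)^(33.9/17.2) = 899 × (1/2)^1.9709 ≈ 229.32 μg.
Total = 36.036 + 229.32 ≈ 265.36 μg.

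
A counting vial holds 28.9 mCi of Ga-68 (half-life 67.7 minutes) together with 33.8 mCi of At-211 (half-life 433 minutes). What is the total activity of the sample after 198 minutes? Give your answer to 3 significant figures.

28.4 mCi

Ga-68: 28.9 × (1/2)^(198/67.7) = 28.9 × (1/2)^2.9247 ≈ 3.8061 mCi.
At-211: 33.8 × (1/2)^(198/433) = 33.8 × (1/2)^0.45727 ≈ 24.619 mCi.
Total = 3.8061 + 24.619 ≈ 28.425 mCi.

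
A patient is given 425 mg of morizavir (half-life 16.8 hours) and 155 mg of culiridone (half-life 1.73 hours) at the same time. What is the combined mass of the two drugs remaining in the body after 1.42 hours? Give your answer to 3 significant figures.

489 mg

morizavir: 425 × (1/2)^(1.42/16.8) = 425 × (1/2)^0.084524 ≈ 400.82 mg.
culiridone: 155 × (1/2)^(1.42/1.73) = 155 × (1/2)^0.82081 ≈ 87.749 mg.
Total = 400.82 + 87.749 ≈ 488.56 mg.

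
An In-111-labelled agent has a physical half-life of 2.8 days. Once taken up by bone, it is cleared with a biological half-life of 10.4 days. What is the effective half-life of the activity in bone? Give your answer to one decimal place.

1/t_eff = 1/t_phys + 1/t_biol = 1/2.8 + 1/10.4 = 0.4533 per day.
t_eff = 2.8 × 10.4 / (2.8 + 10.4) ≈ 2.2061 days.

2.2 days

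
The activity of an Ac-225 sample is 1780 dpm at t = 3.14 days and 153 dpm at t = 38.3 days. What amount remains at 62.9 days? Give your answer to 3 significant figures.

27.5 dpm

Over Δt = 38.3 − 3.14 = 35.16 days, the level fell by a factor of 1780/153 ≈ 11.634.
n = log₂(11.634) ≈ 3.5403 half-lives, so t½ = 35.16/3.5403 ≈ 9.9314 days.
From t = 38.3 to t = 62.9: 153 × (1/2)^((62.9−38.3)/9.9314) ≈ 27.482 dpm.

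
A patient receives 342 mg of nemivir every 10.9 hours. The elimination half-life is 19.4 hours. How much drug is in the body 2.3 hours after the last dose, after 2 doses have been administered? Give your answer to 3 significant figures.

528 mg

The 2 doses were given 13.2, 2.3 hours ago.
Total = 342·(1/2)^(13.2/19.4) + 342·(1/2)^(2.3/19.4)
      = 213.4 + 315.02 ≈ 528.42 mg.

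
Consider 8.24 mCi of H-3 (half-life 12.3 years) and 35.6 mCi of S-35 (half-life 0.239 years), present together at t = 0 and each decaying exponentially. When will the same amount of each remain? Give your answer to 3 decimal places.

0.515 years

Set 8.24·(1/2)^(t/12.3) = 35.6·(1/2)^(t/0.239).
Taking log₂: log₂(8.24/35.6) = t·(1/12.3 − 1/0.239).
log₂(0.23146) = -2.1112; 1/12.3 − 1/0.239 = -4.1028.
t = -2.1112 / -4.1028 ≈ 0.51457 years.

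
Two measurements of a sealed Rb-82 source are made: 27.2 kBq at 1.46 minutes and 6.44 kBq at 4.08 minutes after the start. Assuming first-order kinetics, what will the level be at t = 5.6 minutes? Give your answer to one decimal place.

2.8 kBq

Over Δt = 4.08 − 1.46 = 2.62 minutes, the level fell by a factor of 27.2/6.44 ≈ 4.2236.
n = log₂(4.2236) ≈ 2.0785 half-lives, so t½ = 2.62/2.0785 ≈ 1.2605 minutes.
From t = 4.08 to t = 5.6: 6.44 × (1/2)^((5.6−4.08)/1.2605) ≈ 2.7919 kBq.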